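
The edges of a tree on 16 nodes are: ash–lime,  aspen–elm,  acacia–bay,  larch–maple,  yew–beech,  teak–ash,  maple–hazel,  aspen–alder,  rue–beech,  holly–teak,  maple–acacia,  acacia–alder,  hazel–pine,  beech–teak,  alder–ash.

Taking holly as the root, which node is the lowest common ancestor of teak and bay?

teak

Ancestors of teak (toward the root): teak, holly.
Ancestors of bay: bay, acacia, alder, ash, teak, holly.
The deepest node appearing in both lists is teak.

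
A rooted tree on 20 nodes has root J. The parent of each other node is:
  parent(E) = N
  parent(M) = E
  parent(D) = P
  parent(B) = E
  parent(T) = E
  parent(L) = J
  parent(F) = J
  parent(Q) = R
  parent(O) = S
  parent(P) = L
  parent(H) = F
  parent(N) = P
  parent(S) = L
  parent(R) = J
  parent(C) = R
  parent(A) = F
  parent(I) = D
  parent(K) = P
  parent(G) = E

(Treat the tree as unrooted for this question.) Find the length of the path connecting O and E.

O – S – L – P – N – E: 5 edges.

5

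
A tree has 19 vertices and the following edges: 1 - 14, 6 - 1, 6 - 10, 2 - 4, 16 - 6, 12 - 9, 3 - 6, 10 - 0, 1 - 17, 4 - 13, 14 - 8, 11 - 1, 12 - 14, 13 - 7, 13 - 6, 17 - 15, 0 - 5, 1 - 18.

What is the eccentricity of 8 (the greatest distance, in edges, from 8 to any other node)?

6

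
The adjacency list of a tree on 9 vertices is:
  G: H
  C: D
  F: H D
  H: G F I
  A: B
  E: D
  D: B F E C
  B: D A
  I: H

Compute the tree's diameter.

5

BFS from I reaches A last, at distance 5; BFS from A confirms no node is farther.
Path: I–H–F–D–B–A.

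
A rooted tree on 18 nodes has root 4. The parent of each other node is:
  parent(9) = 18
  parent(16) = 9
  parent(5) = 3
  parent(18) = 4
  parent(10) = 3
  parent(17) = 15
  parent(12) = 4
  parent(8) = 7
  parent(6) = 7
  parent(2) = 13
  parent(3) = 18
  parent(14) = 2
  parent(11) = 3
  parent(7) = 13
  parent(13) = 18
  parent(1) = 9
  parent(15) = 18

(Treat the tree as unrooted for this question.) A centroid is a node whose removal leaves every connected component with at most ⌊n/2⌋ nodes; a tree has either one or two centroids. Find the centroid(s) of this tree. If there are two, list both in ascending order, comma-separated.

Delete 18: the remaining components have sizes 6, 4, 3, 2, 2. Max 6 ≤ 9, so 18 is a centroid.
No neighbour of 18 does as well, so 18 is the unique centroid.

18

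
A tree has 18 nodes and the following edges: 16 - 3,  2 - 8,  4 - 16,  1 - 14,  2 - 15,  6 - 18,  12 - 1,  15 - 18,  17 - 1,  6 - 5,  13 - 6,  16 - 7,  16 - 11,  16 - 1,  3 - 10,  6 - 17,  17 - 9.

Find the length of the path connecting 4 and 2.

7

Walking from 4: 4 - 16 - 1 - 17 - 6 - 18 - 15 - 2. Length 7.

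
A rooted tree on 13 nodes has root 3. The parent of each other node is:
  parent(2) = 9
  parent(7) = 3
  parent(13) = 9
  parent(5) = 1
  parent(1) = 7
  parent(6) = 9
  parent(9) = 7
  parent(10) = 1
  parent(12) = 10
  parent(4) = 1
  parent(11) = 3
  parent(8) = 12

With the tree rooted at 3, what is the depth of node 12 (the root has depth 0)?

Climbing from 12 to the root: 12 – 10 – 1 – 7 – 3. That's 4 steps.

4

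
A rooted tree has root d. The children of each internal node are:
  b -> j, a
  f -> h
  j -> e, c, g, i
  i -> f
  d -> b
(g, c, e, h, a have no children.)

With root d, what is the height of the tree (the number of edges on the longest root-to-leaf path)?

The longest root-to-leaf path is d–b–j–i–f–h (5 edges).

5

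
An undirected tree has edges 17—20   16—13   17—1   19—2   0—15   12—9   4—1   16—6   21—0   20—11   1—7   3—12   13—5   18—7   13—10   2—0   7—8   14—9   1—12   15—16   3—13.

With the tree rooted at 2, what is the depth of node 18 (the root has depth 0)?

9

2 → 0 → 15 → 16 → 13 → 3 → 12 → 1 → 7 → 18 — 9 edges.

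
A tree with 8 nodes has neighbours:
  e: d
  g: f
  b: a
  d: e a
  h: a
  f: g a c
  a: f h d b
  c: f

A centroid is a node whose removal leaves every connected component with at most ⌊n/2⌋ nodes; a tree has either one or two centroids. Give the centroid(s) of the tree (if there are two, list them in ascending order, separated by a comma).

Removing a splits the tree into components of sizes 3, 2, 1, 1; the largest is 3 ≤ ⌊8/2⌋ = 4.
Every other node leaves some component of size > 4, so the centroid is unique.

a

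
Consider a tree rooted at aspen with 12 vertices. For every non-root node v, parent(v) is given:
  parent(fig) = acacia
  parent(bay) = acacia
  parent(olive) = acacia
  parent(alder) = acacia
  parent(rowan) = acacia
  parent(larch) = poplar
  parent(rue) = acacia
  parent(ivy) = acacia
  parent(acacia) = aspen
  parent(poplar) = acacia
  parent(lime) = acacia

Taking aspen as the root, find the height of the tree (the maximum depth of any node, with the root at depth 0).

A deepest node is larch, reached by aspen-acacia-poplar-larch.
That path has 3 edges, so the height is 3.

3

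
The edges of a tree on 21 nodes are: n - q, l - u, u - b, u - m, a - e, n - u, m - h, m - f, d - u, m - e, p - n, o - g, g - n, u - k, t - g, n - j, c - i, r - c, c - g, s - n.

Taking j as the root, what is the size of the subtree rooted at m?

Descendants of m (including itself): m, e, h, f, a. That's 5.

5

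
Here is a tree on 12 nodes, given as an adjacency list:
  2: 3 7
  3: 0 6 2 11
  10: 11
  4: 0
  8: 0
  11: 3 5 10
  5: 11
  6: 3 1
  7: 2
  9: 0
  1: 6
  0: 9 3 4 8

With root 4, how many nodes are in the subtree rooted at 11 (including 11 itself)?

3

Descendants of 11 (including itself): 11, 10, 5. That's 3.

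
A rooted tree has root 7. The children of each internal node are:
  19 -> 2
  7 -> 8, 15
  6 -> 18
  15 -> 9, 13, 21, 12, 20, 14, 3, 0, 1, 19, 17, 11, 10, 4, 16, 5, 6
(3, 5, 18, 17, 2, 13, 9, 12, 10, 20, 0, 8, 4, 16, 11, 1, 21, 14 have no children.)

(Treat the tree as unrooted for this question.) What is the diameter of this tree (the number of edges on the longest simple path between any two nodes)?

A longest path is 2–19–15–6–18, with 4 edges.

4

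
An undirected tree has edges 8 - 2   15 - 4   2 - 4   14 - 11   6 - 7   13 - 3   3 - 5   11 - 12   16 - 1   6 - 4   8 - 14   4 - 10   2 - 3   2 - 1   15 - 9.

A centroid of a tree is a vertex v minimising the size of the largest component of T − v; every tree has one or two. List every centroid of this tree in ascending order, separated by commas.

Removing 2 splits the tree into components of sizes 6, 4, 3, 2; the largest is 6 ≤ ⌊16/2⌋ = 8.
No neighbour of 2 does as well, so 2 is the unique centroid.

2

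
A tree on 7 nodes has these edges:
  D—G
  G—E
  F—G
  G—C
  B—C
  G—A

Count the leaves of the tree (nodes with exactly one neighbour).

5

Degree-1 nodes: A, B, D, E, F — 5 of them.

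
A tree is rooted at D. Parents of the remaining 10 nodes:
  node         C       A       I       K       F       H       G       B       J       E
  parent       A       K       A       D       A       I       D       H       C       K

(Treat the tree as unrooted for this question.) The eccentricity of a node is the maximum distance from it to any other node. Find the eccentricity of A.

3

Distances from A peak at 3, attained at B (G also at distance 3).
A–I–H–B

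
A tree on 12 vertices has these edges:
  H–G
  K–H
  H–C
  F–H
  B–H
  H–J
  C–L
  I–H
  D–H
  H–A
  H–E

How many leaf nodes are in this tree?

The leaves are A, B, D, E, F, G, I, J, K, L.
That is 10 leaves.

10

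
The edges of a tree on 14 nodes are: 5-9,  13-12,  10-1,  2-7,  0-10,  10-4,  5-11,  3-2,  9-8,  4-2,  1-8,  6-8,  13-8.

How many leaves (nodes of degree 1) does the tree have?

6

The leaves are 0, 3, 6, 7, 11, 12.
That is 6 leaves.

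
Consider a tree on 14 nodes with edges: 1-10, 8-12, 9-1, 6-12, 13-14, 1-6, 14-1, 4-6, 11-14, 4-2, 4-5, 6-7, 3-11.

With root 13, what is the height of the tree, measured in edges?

5

5 sits deepest: 13-14-1-6-4-5 — 5 edges from the root.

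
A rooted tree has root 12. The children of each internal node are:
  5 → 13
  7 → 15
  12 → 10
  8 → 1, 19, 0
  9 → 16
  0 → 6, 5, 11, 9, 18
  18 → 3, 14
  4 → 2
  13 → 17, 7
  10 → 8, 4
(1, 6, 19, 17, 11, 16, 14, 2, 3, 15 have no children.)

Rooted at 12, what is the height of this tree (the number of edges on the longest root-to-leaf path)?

A deepest node is 15, reached by 12 → 10 → 8 → 0 → 5 → 13 → 7 → 15.
That path has 7 edges, so the height is 7.

7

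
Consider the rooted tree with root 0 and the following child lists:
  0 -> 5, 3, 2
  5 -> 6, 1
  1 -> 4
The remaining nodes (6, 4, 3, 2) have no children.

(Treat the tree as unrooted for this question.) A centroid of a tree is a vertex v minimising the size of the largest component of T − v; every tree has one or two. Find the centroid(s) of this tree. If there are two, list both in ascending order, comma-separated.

Removing 5 splits the tree into components of sizes 3, 2, 1; the largest is 3 ≤ ⌊7/2⌋ = 3.
Every other node leaves some component of size > 3, so the centroid is unique.

5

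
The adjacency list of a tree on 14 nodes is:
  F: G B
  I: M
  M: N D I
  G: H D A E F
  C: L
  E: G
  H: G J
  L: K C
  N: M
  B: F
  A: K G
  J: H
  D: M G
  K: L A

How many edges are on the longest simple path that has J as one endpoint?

The node farthest from J is C, via J–H–G–A–K–L–C — 6 edges.

6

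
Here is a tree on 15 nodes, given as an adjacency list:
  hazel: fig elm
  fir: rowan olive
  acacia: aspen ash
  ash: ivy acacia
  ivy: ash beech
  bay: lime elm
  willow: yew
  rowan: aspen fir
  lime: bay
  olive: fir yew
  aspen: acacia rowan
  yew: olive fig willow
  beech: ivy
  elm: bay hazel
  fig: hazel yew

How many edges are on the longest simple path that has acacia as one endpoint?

10

Distances from acacia peak at 10, attained at lime.
acacia-aspen-rowan-fir-olive-yew-fig-hazel-elm-bay-lime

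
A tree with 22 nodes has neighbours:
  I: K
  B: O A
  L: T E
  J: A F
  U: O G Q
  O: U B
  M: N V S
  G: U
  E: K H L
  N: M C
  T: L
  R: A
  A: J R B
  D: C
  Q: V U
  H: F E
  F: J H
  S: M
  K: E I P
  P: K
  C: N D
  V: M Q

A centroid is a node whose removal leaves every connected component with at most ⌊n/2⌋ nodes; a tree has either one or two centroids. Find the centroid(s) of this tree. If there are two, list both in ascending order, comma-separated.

A, B

Delete A: the remaining components have sizes 11, 9, 1. Max 11 ≤ 11, so A is a centroid.
Its neighbour B also leaves a largest component of size 11, so both are centroids.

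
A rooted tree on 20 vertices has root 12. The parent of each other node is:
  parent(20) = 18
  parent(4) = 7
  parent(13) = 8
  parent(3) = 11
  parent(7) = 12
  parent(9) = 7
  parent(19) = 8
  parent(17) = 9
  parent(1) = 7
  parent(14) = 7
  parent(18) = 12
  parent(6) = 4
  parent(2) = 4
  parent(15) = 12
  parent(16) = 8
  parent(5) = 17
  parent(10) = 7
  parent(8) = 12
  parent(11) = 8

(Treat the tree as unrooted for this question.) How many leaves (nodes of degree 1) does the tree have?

The leaves are 1, 2, 3, 5, 6, 10, 13, 14, 15, 16, 19, 20.
That is 12 leaves.

12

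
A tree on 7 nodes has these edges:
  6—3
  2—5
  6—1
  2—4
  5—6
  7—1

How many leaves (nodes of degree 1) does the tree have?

The leaves are 3, 4, 7.
That is 3 leaves.

3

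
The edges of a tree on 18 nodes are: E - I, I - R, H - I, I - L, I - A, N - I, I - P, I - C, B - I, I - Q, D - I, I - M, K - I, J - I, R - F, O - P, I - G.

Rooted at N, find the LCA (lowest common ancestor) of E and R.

Path E→root: E I N; path R→root: R I N.
First common node: I.

I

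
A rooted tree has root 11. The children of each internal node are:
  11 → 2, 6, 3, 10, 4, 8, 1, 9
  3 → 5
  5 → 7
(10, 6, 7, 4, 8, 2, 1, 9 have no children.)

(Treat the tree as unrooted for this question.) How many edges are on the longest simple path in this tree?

4

A longest path is 7-5-3-11-9, with 4 edges.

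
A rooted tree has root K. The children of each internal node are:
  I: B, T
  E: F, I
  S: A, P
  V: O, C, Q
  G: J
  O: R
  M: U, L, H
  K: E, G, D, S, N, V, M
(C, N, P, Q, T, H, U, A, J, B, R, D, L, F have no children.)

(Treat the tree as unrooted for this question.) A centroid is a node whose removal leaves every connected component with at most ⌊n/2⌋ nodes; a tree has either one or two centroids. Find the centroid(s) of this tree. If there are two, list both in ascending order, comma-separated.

Removing K splits the tree into components of sizes 5, 5, 4, 3, 2, 1, 1; the largest is 5 ≤ ⌊22/2⌋ = 11.
Every other node leaves some component of size > 11, so the centroid is unique.

K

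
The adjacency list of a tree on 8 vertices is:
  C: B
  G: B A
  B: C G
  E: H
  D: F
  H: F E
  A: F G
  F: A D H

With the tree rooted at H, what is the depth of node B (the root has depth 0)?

4

Climbing from B to the root: B–G–A–F–H. That's 4 steps.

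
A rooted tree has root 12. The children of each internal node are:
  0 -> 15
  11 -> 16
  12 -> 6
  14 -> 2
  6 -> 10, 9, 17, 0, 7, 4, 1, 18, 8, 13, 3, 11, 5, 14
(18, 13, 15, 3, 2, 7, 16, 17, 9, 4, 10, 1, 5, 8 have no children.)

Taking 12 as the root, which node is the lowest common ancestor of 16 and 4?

6

Ancestors of 16 (toward the root): 16, 11, 6, 12.
Ancestors of 4: 4, 6, 12.
The deepest node appearing in both lists is 6.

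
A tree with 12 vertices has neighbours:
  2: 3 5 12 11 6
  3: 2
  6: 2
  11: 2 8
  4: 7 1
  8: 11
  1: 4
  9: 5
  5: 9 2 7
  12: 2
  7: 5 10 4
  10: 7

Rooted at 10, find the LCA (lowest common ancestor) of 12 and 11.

12's ancestor chain is 12, 2, 5, 7, 10 and 11's is 11, 2, 5, 7, 10; they first meet at 2.

2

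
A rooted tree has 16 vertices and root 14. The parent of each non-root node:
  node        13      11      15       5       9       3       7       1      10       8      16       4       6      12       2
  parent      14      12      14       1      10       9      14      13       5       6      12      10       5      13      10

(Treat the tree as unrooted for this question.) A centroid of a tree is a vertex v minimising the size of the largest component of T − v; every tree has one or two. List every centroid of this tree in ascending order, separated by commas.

Delete 5: the remaining components have sizes 8, 5, 2. Max 8 ≤ 8, so 5 is a centroid.
Its neighbour 1 also leaves a largest component of size 8, so both are centroids.

1, 5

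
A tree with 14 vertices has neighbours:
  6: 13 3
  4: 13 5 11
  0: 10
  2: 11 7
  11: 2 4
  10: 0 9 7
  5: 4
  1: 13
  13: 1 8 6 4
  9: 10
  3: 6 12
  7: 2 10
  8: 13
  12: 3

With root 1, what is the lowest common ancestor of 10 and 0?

10

Ancestors of 10 (toward the root): 10, 7, 2, 11, 4, 13, 1.
Ancestors of 0: 0, 10, 7, 2, 11, 4, 13, 1.
The deepest node appearing in both lists is 10.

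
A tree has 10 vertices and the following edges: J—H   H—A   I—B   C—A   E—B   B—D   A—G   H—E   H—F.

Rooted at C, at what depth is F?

3

C–A–H–F — 3 edges.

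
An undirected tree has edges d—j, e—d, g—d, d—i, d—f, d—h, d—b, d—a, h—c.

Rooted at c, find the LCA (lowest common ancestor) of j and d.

Path j→root: j d h c; path d→root: d h c.
First common node: d.

d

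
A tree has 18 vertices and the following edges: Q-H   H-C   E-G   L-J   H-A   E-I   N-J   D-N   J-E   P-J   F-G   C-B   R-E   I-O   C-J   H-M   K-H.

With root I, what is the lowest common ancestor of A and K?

A's ancestor chain is A, H, C, J, E, I and K's is K, H, C, J, E, I; they first meet at H.

H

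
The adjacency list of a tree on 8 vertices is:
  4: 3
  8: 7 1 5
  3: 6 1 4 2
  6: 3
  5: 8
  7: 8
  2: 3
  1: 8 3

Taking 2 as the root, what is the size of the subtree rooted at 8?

The subtree rooted at 8 contains: 8, 7, 5 — 3 nodes.

3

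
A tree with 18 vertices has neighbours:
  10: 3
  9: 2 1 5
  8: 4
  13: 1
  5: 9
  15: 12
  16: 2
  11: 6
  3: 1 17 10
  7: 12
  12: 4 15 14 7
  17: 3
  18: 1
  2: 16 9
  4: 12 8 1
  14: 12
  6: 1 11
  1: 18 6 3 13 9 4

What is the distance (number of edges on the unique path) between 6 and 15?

Walking from 6: 6–1–4–12–15. Length 4.

4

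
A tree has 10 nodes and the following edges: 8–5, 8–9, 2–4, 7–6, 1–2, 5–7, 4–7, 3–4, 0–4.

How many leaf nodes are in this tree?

Exactly 5 nodes have a single neighbour: 0, 1, 3, 6, 9.

5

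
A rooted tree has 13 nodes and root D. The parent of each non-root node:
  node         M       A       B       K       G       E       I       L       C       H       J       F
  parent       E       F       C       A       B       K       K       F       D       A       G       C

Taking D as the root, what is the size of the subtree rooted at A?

A's subtree: {A, K, H, I, E, M}, size 6.

6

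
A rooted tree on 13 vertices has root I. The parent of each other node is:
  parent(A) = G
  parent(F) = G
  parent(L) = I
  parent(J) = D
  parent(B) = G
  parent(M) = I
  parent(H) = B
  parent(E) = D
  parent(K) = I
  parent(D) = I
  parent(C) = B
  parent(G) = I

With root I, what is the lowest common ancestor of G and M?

Ancestors of G (toward the root): G, I.
Ancestors of M: M, I.
The deepest node appearing in both lists is I.

I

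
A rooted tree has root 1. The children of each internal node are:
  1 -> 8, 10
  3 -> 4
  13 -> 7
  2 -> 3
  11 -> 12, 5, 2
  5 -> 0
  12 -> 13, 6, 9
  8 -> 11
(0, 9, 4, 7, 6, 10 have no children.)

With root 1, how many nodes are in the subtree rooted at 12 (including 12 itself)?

5

The subtree rooted at 12 contains: 12, 13, 9, 6, 7 — 5 nodes.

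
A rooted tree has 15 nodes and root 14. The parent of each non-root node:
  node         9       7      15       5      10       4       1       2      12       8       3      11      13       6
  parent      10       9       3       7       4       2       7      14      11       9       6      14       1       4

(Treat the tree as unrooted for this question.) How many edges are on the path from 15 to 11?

6

Walking from 15: 15–3–6–4–2–14–11. Length 6.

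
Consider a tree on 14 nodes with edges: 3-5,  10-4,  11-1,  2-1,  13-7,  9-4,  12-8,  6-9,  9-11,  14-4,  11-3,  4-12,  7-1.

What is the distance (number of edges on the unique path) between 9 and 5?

3

9 – 11 – 3 – 5: 3 edges.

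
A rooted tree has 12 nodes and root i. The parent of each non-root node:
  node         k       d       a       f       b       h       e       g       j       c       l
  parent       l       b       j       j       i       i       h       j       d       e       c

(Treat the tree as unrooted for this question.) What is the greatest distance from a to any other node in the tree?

A farthest node from a is k.
The path a-j-d-b-i-h-e-c-l-k has 9 edges.

9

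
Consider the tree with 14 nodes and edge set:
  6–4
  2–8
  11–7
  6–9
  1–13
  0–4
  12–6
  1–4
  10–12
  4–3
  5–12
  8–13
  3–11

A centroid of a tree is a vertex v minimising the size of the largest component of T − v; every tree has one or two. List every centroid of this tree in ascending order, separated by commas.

If 4 is removed the pieces have sizes 5, 4, 3, 1, all ≤ ⌊14/2⌋ = 7.
Every other node leaves some component of size > 7, so the centroid is unique.

4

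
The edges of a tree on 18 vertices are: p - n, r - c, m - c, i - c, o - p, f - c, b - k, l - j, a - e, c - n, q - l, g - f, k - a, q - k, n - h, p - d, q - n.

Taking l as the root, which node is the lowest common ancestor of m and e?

q

Ancestors of m (toward the root): m, c, n, q, l.
Ancestors of e: e, a, k, q, l.
The deepest node appearing in both lists is q.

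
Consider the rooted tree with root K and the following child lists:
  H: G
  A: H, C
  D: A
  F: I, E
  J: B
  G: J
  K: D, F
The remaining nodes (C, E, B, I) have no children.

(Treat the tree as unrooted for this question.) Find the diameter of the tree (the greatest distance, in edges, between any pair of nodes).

BFS from B reaches E last, at distance 8; BFS from E confirms no node is farther.
Path: B - J - G - H - A - D - K - F - E.

8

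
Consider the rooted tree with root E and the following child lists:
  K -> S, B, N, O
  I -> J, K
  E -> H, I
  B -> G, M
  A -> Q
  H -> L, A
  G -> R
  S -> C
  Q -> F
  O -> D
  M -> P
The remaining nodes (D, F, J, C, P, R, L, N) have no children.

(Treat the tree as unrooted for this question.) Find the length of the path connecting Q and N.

Walking from Q: Q - A - H - E - I - K - N. Length 6.

6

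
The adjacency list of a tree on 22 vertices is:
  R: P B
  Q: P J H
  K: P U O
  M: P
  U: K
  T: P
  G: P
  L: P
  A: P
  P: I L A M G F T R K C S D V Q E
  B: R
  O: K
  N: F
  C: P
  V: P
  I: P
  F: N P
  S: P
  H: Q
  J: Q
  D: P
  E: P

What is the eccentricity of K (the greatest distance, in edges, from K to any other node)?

3

The node farthest from K is H (J, N, B also at distance 3), via K–P–Q–H — 3 edges.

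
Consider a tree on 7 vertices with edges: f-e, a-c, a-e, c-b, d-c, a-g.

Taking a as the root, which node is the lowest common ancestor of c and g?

a

c's ancestor chain is c, a and g's is g, a; they first meet at a.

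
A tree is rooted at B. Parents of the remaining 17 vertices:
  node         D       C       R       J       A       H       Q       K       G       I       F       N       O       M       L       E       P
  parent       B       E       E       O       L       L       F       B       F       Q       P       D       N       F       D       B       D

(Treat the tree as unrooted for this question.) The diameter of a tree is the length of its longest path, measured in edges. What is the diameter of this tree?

Starting from I, a farthest node is C at distance 7.
One longest path: I-Q-F-P-D-B-E-C.
So the diameter is 7.

7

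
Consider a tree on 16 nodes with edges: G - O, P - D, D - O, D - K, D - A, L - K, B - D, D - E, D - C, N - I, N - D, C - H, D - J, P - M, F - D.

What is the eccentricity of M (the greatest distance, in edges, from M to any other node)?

Distances from M peak at 4, attained at G (L, H, I also at distance 4).
M–P–D–O–G

4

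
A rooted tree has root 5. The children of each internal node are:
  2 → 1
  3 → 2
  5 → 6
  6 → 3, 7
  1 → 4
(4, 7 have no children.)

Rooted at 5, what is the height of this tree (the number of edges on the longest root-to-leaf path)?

5

4 sits deepest: 5–6–3–2–1–4 — 5 edges from the root.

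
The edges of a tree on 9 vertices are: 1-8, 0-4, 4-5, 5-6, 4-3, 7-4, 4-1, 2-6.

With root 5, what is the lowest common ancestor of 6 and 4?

Ancestors of 6 (toward the root): 6, 5.
Ancestors of 4: 4, 5.
The deepest node appearing in both lists is 5.

5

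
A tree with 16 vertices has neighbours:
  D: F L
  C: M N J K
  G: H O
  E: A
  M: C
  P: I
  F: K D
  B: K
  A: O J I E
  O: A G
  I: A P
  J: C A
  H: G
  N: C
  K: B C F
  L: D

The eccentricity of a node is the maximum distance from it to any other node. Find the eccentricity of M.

6

A farthest node from M is H.
The path M–C–J–A–O–G–H has 6 edges.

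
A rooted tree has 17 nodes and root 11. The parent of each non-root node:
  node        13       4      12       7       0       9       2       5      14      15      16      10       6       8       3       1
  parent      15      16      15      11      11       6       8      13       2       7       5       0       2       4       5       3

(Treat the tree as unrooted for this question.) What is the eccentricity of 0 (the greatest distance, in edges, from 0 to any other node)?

11

The node farthest from 0 is 9, via 0 – 11 – 7 – 15 – 13 – 5 – 16 – 4 – 8 – 2 – 6 – 9 — 11 edges.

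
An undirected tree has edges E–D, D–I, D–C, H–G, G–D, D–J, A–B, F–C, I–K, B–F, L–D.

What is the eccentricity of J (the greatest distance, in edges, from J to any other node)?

A farthest node from J is A.
The path J – D – C – F – B – A has 5 edges.

5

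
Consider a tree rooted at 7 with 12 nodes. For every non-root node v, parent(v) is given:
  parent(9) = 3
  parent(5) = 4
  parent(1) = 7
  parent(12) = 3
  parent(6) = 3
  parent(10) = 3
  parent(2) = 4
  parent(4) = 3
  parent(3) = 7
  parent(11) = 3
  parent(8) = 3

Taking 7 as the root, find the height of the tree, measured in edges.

A deepest node is 2, reached by 7 – 3 – 4 – 2.
That path has 3 edges, so the height is 3.

3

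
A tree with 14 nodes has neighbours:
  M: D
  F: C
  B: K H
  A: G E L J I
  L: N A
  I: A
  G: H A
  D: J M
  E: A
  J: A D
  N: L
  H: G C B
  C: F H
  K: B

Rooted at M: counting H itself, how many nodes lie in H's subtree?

5

The subtree rooted at H contains: H, C, B, F, K — 5 nodes.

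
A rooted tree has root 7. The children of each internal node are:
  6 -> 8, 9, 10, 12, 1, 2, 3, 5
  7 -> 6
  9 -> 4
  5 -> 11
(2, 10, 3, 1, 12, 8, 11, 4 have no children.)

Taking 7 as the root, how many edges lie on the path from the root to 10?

Climbing from 10 to the root: 10 – 6 – 7. That's 2 steps.

2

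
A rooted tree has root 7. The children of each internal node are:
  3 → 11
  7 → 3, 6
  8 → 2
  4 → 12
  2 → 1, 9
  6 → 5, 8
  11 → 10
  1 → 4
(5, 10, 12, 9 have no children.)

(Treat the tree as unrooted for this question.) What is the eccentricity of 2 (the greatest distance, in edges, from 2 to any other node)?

Distances from 2 peak at 6, attained at 10.
2-8-6-7-3-11-10

6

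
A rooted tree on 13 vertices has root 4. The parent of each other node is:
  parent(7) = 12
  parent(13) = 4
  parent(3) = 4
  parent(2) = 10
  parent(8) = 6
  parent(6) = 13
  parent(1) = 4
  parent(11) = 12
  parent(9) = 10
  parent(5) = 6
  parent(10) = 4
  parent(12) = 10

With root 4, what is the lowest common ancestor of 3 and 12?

4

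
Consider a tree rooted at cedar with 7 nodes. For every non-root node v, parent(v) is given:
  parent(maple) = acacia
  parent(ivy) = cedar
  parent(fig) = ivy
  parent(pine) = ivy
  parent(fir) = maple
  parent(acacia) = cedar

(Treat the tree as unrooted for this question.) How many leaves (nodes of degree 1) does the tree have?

3

Exactly 3 nodes have a single neighbour: fig, fir, pine.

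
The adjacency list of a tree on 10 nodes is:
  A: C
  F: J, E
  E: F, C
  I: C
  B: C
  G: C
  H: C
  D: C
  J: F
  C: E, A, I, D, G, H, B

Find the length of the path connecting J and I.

4

Walking from J: J–F–E–C–I. Length 4.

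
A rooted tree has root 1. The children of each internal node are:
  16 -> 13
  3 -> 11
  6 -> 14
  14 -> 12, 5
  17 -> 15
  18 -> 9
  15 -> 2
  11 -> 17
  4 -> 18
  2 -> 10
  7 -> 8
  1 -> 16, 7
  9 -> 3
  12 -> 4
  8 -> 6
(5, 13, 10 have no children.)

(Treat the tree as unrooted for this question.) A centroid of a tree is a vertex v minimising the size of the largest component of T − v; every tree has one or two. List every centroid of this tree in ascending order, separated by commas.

4, 12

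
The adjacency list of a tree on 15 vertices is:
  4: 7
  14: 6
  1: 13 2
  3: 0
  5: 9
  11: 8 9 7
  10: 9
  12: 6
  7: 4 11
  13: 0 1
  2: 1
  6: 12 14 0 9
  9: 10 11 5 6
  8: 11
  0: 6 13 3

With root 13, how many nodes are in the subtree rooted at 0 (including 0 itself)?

12

0's subtree: {0, 6, 3, 9, 12, 14, 11, 5, 10, 7, 8, 4}, size 12.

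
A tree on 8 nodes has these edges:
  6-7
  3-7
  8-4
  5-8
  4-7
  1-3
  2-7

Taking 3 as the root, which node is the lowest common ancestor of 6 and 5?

7

Path 6→root: 6 7 3; path 5→root: 5 8 4 7 3.
First common node: 7.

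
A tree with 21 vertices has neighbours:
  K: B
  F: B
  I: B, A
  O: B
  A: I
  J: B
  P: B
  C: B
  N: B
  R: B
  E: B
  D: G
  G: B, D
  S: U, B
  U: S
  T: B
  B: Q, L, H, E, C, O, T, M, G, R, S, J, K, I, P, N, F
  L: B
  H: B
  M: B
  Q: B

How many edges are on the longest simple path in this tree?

4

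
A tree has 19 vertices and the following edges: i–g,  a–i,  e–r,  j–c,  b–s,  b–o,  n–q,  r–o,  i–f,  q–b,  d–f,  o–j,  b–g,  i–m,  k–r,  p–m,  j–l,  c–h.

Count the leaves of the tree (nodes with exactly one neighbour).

9

Degree-1 nodes: a, d, e, h, k, l, n, p, s — 9 of them.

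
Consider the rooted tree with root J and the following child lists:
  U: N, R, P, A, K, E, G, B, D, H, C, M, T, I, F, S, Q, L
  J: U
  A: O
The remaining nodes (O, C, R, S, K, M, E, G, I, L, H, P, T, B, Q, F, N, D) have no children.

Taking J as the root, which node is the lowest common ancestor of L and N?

Path L→root: L U J; path N→root: N U J.
First common node: U.

U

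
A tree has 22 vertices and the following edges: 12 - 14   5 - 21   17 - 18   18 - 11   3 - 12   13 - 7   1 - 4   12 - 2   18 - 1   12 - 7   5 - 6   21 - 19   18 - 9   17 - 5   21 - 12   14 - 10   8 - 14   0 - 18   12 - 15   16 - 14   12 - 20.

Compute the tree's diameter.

A longest path is 4–1–18–17–5–21–12–14–8, with 8 edges.

8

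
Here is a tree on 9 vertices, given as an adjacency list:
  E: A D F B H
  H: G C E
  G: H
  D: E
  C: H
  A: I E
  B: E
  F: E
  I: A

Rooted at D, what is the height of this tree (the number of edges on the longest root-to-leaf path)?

3

A deepest node is C, reached by D–E–H–C.
That path has 3 edges, so the height is 3.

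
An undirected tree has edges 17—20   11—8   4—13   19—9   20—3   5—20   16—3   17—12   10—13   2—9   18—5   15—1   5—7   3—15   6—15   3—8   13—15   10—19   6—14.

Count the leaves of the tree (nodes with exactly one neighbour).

Exactly 9 nodes have a single neighbour: 1, 2, 4, 7, 11, 12, 14, 16, 18.

9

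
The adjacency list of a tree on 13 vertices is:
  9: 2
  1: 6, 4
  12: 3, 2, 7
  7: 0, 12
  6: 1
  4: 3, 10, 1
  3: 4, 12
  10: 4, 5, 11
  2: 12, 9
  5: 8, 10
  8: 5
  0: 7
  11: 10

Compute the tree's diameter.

A longest path is 8 – 5 – 10 – 4 – 3 – 12 – 2 – 9, with 7 edges.

7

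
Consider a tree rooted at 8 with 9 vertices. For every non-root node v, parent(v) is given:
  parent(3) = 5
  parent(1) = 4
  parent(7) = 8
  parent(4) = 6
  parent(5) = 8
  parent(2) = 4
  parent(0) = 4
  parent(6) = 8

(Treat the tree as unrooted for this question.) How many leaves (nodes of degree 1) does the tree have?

5

Degree-1 nodes: 0, 1, 2, 3, 7 — 5 of them.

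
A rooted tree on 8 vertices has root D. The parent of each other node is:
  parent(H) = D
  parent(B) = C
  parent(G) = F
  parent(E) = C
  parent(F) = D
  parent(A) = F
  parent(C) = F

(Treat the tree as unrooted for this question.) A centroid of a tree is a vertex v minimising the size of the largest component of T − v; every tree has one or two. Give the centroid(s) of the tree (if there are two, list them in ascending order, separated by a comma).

F

Delete F: the remaining components have sizes 3, 2, 1, 1. Max 3 ≤ 4, so F is a centroid.
Every other node leaves some component of size > 4, so the centroid is unique.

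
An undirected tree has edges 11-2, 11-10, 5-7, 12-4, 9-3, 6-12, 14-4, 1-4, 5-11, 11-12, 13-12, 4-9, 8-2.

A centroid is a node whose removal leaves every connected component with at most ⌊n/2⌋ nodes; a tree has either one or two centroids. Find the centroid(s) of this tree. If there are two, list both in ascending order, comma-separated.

12

If 12 is removed the pieces have sizes 6, 5, 1, 1, all ≤ ⌊14/2⌋ = 7.
No neighbour of 12 does as well, so 12 is the unique centroid.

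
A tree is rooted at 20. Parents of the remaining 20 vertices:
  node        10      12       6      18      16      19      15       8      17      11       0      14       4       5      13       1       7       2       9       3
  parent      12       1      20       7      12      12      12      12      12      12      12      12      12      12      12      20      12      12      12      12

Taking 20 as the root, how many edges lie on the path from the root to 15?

3

Climbing from 15 to the root: 15 – 12 – 1 – 20. That's 3 steps.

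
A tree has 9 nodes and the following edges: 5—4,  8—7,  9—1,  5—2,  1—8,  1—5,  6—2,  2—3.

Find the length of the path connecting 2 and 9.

Walking from 2: 2 - 5 - 1 - 9. Length 3.

3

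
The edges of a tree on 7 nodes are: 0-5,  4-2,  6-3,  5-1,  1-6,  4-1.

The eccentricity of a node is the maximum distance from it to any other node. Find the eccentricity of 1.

2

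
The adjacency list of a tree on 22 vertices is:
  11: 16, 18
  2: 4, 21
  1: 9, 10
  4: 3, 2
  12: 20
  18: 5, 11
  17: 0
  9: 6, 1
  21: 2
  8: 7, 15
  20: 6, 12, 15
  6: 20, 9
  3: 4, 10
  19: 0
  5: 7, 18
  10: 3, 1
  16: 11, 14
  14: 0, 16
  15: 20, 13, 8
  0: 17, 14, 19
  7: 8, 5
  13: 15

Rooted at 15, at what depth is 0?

8

Path from 15 to 0: 15–8–7–5–18–11–16–14–0, which has 8 edges.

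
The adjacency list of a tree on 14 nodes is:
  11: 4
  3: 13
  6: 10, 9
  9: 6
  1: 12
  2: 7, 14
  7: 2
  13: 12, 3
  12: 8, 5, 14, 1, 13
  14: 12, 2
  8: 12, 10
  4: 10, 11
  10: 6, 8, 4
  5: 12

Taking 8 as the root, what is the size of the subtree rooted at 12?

The subtree rooted at 12 contains: 12, 13, 14, 5, 1, 3, 2, 7 — 8 nodes.

8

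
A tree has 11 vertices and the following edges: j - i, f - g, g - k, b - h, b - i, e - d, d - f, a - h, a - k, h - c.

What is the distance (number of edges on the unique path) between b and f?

5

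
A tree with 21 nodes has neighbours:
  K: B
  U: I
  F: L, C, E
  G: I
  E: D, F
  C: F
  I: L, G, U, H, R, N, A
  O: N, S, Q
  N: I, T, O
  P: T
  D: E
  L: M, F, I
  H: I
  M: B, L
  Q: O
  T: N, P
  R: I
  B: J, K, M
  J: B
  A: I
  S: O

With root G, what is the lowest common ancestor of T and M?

I

Ancestors of T (toward the root): T, N, I, G.
Ancestors of M: M, L, I, G.
The deepest node appearing in both lists is I.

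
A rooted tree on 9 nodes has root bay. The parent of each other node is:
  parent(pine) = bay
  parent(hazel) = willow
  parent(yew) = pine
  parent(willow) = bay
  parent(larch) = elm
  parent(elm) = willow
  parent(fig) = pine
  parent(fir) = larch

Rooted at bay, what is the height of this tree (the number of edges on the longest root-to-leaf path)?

4

fir sits deepest: bay → willow → elm → larch → fir — 4 edges from the root.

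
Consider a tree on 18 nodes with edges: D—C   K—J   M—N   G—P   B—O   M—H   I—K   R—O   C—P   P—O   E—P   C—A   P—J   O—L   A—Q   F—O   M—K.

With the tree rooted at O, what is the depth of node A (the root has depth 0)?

3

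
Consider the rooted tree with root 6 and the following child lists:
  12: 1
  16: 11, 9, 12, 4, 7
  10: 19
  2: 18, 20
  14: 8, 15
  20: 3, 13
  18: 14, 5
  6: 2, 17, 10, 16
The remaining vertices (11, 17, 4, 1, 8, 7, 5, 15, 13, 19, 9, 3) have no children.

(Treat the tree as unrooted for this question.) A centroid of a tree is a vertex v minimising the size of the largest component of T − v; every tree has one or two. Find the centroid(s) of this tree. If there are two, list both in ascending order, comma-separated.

Delete 6: the remaining components have sizes 9, 7, 2, 1. Max 9 ≤ 10, so 6 is a centroid.
Every other node leaves some component of size > 10, so the centroid is unique.

6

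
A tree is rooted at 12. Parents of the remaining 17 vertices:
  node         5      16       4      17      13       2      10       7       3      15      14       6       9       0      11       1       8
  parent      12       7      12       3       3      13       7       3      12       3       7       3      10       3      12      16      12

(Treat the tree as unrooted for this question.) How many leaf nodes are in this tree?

12

The leaves are 0, 1, 2, 4, 5, 6, 8, 9, 11, 14, 15, 17.
That is 12 leaves.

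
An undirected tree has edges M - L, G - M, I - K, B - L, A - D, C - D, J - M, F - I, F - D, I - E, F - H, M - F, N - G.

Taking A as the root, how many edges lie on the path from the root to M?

A – D – F – M — 3 edges.

3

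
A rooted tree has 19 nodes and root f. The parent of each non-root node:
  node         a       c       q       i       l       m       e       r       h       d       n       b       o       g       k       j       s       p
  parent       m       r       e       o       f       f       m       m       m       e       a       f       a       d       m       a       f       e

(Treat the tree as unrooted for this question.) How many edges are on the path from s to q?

4

The path is s–f–m–e–q, which has 4 edges.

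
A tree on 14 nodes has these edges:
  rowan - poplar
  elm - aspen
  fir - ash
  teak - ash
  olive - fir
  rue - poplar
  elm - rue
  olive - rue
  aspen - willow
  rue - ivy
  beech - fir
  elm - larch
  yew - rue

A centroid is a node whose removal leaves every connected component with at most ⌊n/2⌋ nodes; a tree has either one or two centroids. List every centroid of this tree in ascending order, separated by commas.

rue

If rue is removed the pieces have sizes 5, 4, 2, 1, 1, all ≤ ⌊14/2⌋ = 7.
Every other node leaves some component of size > 7, so the centroid is unique.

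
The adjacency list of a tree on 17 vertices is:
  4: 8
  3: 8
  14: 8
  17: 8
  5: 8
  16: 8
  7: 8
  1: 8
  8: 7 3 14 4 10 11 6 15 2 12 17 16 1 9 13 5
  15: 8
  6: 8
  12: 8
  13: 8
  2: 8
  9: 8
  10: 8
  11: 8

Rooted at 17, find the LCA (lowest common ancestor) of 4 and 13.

8

Ancestors of 4 (toward the root): 4, 8, 17.
Ancestors of 13: 13, 8, 17.
The deepest node appearing in both lists is 8.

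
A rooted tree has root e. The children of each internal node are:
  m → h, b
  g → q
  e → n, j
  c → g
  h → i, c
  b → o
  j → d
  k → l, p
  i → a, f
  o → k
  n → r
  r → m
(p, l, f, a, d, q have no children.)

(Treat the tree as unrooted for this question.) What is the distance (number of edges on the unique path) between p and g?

7

The path is p – k – o – b – m – h – c – g, which has 7 edges.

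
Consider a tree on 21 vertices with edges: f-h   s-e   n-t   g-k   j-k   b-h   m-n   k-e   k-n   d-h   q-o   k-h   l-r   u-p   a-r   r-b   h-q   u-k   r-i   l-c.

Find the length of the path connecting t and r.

5

Walking from t: t – n – k – h – b – r. Length 5.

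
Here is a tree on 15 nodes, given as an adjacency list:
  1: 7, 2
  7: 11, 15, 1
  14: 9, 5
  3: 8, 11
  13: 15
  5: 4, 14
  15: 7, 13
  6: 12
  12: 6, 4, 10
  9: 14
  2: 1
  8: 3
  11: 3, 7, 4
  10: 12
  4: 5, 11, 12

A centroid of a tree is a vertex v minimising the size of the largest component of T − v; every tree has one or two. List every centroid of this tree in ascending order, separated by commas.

If 11 is removed the pieces have sizes 7, 5, 2, all ≤ ⌊15/2⌋ = 7.
Every other node leaves some component of size > 7, so the centroid is unique.

11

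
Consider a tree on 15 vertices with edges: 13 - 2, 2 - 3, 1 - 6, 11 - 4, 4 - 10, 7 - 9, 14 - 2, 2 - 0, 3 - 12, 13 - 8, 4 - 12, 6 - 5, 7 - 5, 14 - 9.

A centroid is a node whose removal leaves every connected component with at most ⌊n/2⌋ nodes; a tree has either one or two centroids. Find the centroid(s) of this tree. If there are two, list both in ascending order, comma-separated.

Delete 2: the remaining components have sizes 6, 5, 2, 1. Max 6 ≤ 7, so 2 is a centroid.
No neighbour of 2 does as well, so 2 is the unique centroid.

2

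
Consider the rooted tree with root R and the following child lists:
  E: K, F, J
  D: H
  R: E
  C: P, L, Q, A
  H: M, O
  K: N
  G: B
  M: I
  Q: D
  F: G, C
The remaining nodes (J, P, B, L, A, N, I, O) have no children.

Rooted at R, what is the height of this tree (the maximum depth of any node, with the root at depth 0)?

A deepest node is I, reached by R → E → F → C → Q → D → H → M → I.
That path has 8 edges, so the height is 8.

8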